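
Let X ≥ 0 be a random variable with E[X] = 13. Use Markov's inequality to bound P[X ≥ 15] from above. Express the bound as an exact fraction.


μ = E[X] = 13, a = 15.
Markov: P[X ≥ 15] ≤ μ/a = (13)/15 = 13/15.
Numerically: ≈ 0.867.
(Since a = 15 > μ = 13.000, the bound 13/15 is < 1 and informative.)

P[X ≥ 15] ≤ 13/15 ≈ 0.867.


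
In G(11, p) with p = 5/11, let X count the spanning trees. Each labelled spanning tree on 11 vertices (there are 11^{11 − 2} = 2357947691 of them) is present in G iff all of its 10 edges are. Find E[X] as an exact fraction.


K_11 has 11^{11 − 2} = 2357947691 labelled spanning trees.
For each such spanning tree H, let X_H = 1 if all 10 edges of H are present in G. Then P[X_H = 1] = p^{10} = (5/11)^{10} = 9765625/25937424601.
Summing the indicators: E[X] = Σ_H E[X_H] = 2357947691 · p^{10} = 2357947691 · 9765625/25937424601 = 9765625/11.
Numerically: E[X] ≈ 887784.

E[X] = 2357947691 · (5/11)^{10} = 9765625/11 ≈ 887784.


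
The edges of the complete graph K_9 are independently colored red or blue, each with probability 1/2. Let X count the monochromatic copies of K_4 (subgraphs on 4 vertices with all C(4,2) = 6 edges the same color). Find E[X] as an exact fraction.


Let X = Σ_S X_S over the C(9, 4) = 126 subsets S of size 4, where X_S = 1 if the K_4 on S is monochromatic.
For a fixed S, the K_4 on S has C(4, 2) = 6 edges. P[all 6 edges red] = (1/2)^6, and likewise for blue, so P[monochromatic] = 2·(1/2)^6 = 2^{1 − 6} = 1/32.
By linearity of expectation: E[X] = C(9, 4) · 2^{1 − 6} = 126 · 1/32 = 63/16.
Numerically: E[X] ≈ 3.938.

E[X] = C(9,4)·2^(1−C(4,2)) = 63/16 ≈ 3.938.


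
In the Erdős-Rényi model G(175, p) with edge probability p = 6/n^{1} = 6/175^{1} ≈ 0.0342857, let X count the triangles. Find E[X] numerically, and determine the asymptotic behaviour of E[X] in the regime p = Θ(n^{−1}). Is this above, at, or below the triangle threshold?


Number of potential triangles: C(175, 3) = 877975.
Each occurs with probability p³ ≈ (0.0342857)³ ≈ 4.03032070e-05.
By linearity: E[X] = C(175, 3)·p³ ≈ 877975 · 4.03032070e-05 ≈ 35.385208.
Here α = 1, so p = 6/n is exactly at the triangle threshold p ~ 1/n. Asymptotically E[X] → c³/6 = 6³/6 = 36 ≈ 36.000000, a bounded constant. In this regime the triangle count is asymptotically Poisson(c³/6).

E[X] ≈ 35.385208; in regime p = Θ(1/n^{1}) E[X] stays bounded (at the triangle threshold p ~ 1/n).


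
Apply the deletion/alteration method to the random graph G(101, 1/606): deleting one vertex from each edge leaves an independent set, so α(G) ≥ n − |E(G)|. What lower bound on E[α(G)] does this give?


E[|E(G)|] = C(101, 2)·p = 5050 · (1/606) = 25/3.
E[α(G)] ≥ n − E[|E(G)|] = 101 − 25/3 = 278/3.
Numerically: ≈ 92.66667.
(This is only a lower bound; the true E[α(G)] may be larger.)

E[α(G)] ≥ 278/3 ≈ 92.66667.


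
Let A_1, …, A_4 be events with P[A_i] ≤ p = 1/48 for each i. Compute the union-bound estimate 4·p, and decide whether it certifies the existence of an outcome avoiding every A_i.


Union bound: P[∪_{i=1}^{4} A_i] ≤ Σ_i P[A_i] ≤ 4·p = 4·(1/48) = 1/12.
Numerically: 1/12 ≈ 0.08333.
Is 1/12 < 1? YES.
Since P[∪ A_i] ≤ 1/12 < 1, the complement has P[∩ A_i^c] ≥ 1 − 1/12 = 11/12 > 0, so some outcome avoids every A_i.

4·p = 1/12 ≈ 0.08333; existence CERTIFIED by the union bound.


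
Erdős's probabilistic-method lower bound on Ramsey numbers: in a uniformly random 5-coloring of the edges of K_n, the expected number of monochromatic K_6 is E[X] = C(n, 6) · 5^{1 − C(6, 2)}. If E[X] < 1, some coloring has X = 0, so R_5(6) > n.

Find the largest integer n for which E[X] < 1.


We need C(n, 6) · 5^{1 − 15} < 1, i.e. C(n, 6) < 5^{15 − 1} = 6103515625.
Check values of n near the boundary:
  n = 128: C(128, 6) = 5423611200; 5423611200 < 6103515625? YES
  n = 129: C(129, 6) = 5688177600; 5688177600 < 6103515625? YES
  n = 130: C(130, 6) = 5963412000; 5963412000 < 6103515625? YES
  n = 131: C(131, 6) = 6249655776; 6249655776 < 6103515625? NO
  n = 132: C(132, 6) = 6547258432; 6547258432 < 6103515625? NO
  n = 133: C(133, 6) = 6856577728; 6856577728 < 6103515625? NO
The largest n with C(n, 6) < 6103515625 is n = 130 (where E[X] = 47707296/48828125 ≈ 0.9770). Hence R_5(6) > 130, i.e. R_5(6) ≥ 131.

Largest n = 130; hence R_5(6) > 130.


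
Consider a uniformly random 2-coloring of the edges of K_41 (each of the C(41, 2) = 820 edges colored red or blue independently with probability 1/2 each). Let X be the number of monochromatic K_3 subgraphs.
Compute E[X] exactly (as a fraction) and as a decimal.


Let X = Σ_S X_S over the C(41, 3) = 10660 subsets S of size 3, where X_S = 1 if the K_3 on S is monochromatic.
For a fixed S, the K_3 on S has C(3, 2) = 3 edges. P[all 3 edges red] = (1/2)^3, and likewise for blue, so P[monochromatic] = 2·(1/2)^3 = 2^{1 − 3} = 1/4.
By linearity of expectation: E[X] = C(41, 3) · 2^{1 − 3} = 10660 · 1/4 = 2665.
Numerically: E[X] ≈ 2665.0000.

E[X] = C(41,3)·2^(1−C(3,2)) = 2665 ≈ 2665.0000.


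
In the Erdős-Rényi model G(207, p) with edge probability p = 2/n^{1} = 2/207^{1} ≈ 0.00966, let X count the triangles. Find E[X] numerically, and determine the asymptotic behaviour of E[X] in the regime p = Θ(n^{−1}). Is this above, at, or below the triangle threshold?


Number of potential triangles: C(207, 3) = 1456935.
Each occurs with probability p³ ≈ (0.00966)³ ≈ 9.01943e-07.
By linearity: E[X] = C(207, 3)·p³ ≈ 1456935 · 9.01943e-07 ≈ 1.314.
Here α = 1, so p = 2/n is exactly at the triangle threshold p ~ 1/n. Asymptotically E[X] → c³/6 = 2³/6 = 4/3 ≈ 1.333, a bounded constant. In this regime the triangle count is asymptotically Poisson(c³/6).

E[X] ≈ 1.314; in regime p = Θ(1/n^{1}) E[X] stays bounded (at the triangle threshold p ~ 1/n).


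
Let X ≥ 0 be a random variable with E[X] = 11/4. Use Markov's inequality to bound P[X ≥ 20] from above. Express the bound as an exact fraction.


μ = E[X] = 11/4, a = 20.
Markov: P[X ≥ 20] ≤ μ/a = (11/4)/20 = 11/80.
Numerically: ≈ 0.13750.
(Since a = 20 > μ = 2.75000, the bound 11/80 is < 1 and informative.)

P[X ≥ 20] ≤ 11/80 ≈ 0.13750.


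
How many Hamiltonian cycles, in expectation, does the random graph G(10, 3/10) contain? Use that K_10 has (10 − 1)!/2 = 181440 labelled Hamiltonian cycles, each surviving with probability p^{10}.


K_10 has (10 − 1)!/2 = 181440 labelled Hamiltonian cycles.
For each such Hamiltonian cycle H, let X_H = 1 if all 10 edges of H are present in G. Then P[X_H = 1] = p^{10} = (3/10)^{10} = 59049/10000000000.
By linearity of expectation: E[X] = Σ_H E[X_H] = 181440 · p^{10} = 181440 · 59049/10000000000 = 33480783/31250000.
Numerically: E[X] ≈ 1.07139.

E[X] = 181440 · (3/10)^{10} = 33480783/31250000 ≈ 1.07139.


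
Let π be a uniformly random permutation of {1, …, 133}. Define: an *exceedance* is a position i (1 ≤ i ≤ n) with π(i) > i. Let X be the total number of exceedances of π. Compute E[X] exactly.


Write X = Σ_{i=1}^{133} X_i, where X_i = 1_{π(i) > i}.
For each fixed i, π(i) is uniform over {1, …, 133} (marginal of a uniform permutation), so P[π(i) > i] = (n − i)/n. Summing: Σ_{i=1}^{133} (n − i)/n = (0 + 1 + … + 132)/133 = 133(133 − 1)/(2·133) = (133 − 1)/2.
Hence E[X] = Σ_{i=1}^{133} (133 − i)/133 = 66 ≈ 66.000.

E[X] = 66 = 66.000.


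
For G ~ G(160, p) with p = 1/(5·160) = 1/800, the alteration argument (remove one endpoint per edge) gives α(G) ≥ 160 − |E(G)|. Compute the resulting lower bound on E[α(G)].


E[|E(G)|] = C(160, 2)·p = 12720 · (1/800) = 159/10.
E[α(G)] ≥ n − E[|E(G)|] = 160 − 159/10 = 1441/10.
Numerically: ≈ 144.100.
(This is only a lower bound; the true E[α(G)] may be larger.)

E[α(G)] ≥ 1441/10 ≈ 144.100.


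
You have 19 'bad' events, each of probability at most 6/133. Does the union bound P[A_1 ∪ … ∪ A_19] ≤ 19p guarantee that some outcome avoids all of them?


Union bound: P[∪_{i=1}^{19} A_i] ≤ Σ_i P[A_i] ≤ 19·p = 19·(6/133) = 6/7.
Numerically: 6/7 ≈ 0.857.
Is 6/7 < 1? YES.
Since P[∪ A_i] ≤ 6/7 < 1, the complement has P[∩ A_i^c] ≥ 1 − 6/7 = 1/7 > 0, so some outcome avoids every A_i.

19·p = 6/7 ≈ 0.857; existence CERTIFIED by the union bound.


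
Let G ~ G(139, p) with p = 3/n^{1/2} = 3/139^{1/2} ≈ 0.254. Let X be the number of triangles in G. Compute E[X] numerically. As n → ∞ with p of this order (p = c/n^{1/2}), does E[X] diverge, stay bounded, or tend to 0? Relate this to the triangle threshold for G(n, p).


Number of potential triangles: C(139, 3) = 437989.
Each occurs with probability p³ ≈ (0.254)³ ≈ 1.64756e-02.
By linearity: E[X] = C(139, 3)·p³ ≈ 437989 · 1.64756e-02 ≈ 7216.137.
Since α = 1/2 < 1, p = c/n^{1/2} ≫ 1/n is above the triangle threshold p ~ 1/n. Asymptotically E[X] ~ (c³/6)·n^{3(1−α)} = (3³/6)·n^{1.5} → ∞; triangles are abundant w.h.p.

E[X] ≈ 7216.137; in regime p = Θ(1/n^{1/2}) E[X] diverges (above the triangle threshold p ~ 1/n).


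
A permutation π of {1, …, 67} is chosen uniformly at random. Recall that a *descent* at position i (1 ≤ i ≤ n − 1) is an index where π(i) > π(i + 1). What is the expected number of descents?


Write X = Σ X_I over i = 1, …, 66, with X_I the indicator of one descent.
There are 66 indicators.
For each fixed i, the pair (π(i), π(i+1)) is a uniformly random ordered pair of distinct values from {1, …, 67}; by symmetry P[π(i) > π(i+1)] = 1/2.
By linearity: E[X] = 66 · (1/2) = (67 − 1) · (1/2) = 33 ≈ 33.00000.

E[X] = 33 = 33.00000.


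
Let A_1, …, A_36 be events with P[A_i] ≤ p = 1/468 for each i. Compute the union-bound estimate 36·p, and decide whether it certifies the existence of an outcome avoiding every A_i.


Union bound: P[∪_{i=1}^{36} A_i] ≤ Σ_i P[A_i] ≤ 36·p = 36·(1/468) = 1/13.
Numerically: 1/13 ≈ 0.07692.
Is 1/13 < 1? YES.
Since P[∪ A_i] ≤ 1/13 < 1, the complement has P[∩ A_i^c] ≥ 1 − 1/13 = 12/13 > 0, so some outcome avoids every A_i.

36·p = 1/13 ≈ 0.07692; existence CERTIFIED by the union bound.


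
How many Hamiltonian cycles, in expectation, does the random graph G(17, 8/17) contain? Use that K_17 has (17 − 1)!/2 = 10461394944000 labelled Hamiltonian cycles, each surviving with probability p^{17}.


K_17 has (17 − 1)!/2 = 10461394944000 labelled Hamiltonian cycles.
For each such Hamiltonian cycle H, let X_H = 1 if all 17 edges of H are present in G. Then P[X_H = 1] = p^{17} = (8/17)^{17} = 2251799813685248/827240261886336764177.
By linearity: E[X] = Σ_H E[X_H] = 10461394944000 · p^{17} = 10461394944000 · 2251799813685248/827240261886336764177 = 23556967185786995434586112000/827240261886336764177.
Numerically: E[X] ≈ 2.84766e+07.

E[X] = 10461394944000 · (8/17)^{17} = 23556967185786995434586112000/827240261886336764177 ≈ 2.84766e+07.


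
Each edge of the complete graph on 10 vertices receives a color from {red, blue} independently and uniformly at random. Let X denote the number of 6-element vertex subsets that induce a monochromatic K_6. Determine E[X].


Let X = Σ_S X_S over the C(10, 6) = 210 subsets S of size 6, where X_S = 1 if the K_6 on S is monochromatic.
For a fixed S, the K_6 on S has C(6, 2) = 15 edges. P[all 15 edges red] = (1/2)^15, and likewise for blue, so P[monochromatic] = 2·(1/2)^15 = 2^{1 − 15} = 1/16384.
Summing: E[X] = C(10, 6) · 2^{1 − 15} = 210 · 1/16384 = 105/8192.
Numerically: E[X] ≈ 0.01282.

E[X] = C(10,6)·2^(1−C(6,2)) = 105/8192 ≈ 0.01282.


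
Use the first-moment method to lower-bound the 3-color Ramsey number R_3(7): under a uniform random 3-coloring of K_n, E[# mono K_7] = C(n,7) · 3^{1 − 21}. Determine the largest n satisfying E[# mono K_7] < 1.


We need C(n, 7) · 3^{1 − 21} < 1, i.e. C(n, 7) < 3^{21 − 1} = 3486784401.
Check values of n near the boundary:
  n = 77: C(77, 7) = 2404808340; 2404808340 < 3486784401? YES
  n = 78: C(78, 7) = 2641902120; 2641902120 < 3486784401? YES
  n = 79: C(79, 7) = 2898753715; 2898753715 < 3486784401? YES
  n = 80: C(80, 7) = 3176716400; 3176716400 < 3486784401? YES
  n = 81: C(81, 7) = 3477216600; 3477216600 < 3486784401? YES
  n = 82: C(82, 7) = 3801756816; 3801756816 < 3486784401? NO
The largest n with C(n, 7) < 3486784401 is n = 81 (where E[X] = 42928600/43046721 ≈ 0.997256). Hence R_3(7) > 81, i.e. R_3(7) ≥ 82.

Largest n = 81; hence R_3(7) > 81.


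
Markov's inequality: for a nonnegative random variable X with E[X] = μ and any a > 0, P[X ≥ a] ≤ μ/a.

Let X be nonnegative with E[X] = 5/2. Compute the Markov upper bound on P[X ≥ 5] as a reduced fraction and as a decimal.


μ = E[X] = 5/2, a = 5.
Markov: P[X ≥ 5] ≤ μ/a = (5/2)/5 = 1/2.
Numerically: ≈ 0.50000.
(Since a = 5 > μ = 2.50000, the bound 1/2 is < 1 and informative.)

P[X ≥ 5] ≤ 1/2 ≈ 0.50000.


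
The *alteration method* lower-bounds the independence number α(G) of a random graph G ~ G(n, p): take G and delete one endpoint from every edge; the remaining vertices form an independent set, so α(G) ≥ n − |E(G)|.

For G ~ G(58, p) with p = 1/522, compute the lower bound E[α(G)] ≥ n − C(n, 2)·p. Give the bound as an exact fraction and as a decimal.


E[|E(G)|] = C(58, 2)·p = 1653 · (1/522) = 19/6.
E[α(G)] ≥ n − E[|E(G)|] = 58 − 19/6 = 329/6.
Numerically: ≈ 54.83333.
(This is only a lower bound; the true E[α(G)] may be larger.)

E[α(G)] ≥ 329/6 ≈ 54.83333.


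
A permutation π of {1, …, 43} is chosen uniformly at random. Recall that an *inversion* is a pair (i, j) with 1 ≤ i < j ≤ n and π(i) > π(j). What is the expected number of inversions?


Write X = Σ X_I over the C(43, 2) = 903 pairs i < j, with X_I the indicator of one inversion.
There are 903 indicators.
For each fixed pair i < j, the values π(i) and π(j) are two distinct elements of {1, …, 43} in uniformly random order; by symmetry P[π(i) > π(j)] = 1/2.
By linearity: E[X] = 903 · (1/2) = C(43, 2) · (1/2) = 903/2 = 903/2 ≈ 451.5000.

E[X] = 903/2 = 451.5000.


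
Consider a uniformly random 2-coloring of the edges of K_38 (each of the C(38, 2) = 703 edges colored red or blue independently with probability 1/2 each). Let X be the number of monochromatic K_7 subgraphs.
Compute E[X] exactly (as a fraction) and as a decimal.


Let X = Σ_S X_S over the C(38, 7) = 12620256 subsets S of size 7, where X_S = 1 if the K_7 on S is monochromatic.
For a fixed S, the K_7 on S has C(7, 2) = 21 edges. P[all 21 edges red] = (1/2)^21, and likewise for blue, so P[monochromatic] = 2·(1/2)^21 = 2^{1 − 21} = 1/1048576.
By linearity of expectation: E[X] = C(38, 7) · 2^{1 − 21} = 12620256 · 1/1048576 = 394383/32768.
Numerically: E[X] ≈ 12.0356.

E[X] = C(38,7)·2^(1−C(7,2)) = 394383/32768 ≈ 12.0356.


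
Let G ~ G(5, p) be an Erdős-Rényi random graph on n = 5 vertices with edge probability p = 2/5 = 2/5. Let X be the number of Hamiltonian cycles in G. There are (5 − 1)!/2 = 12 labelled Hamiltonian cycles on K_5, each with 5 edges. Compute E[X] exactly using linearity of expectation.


K_5 has (5 − 1)!/2 = 12 labelled Hamiltonian cycles.
For each such Hamiltonian cycle H, let X_H = 1 if all 5 edges of H are present in G. Then P[X_H = 1] = p^{5} = (2/5)^{5} = 32/3125.
By linearity: E[X] = Σ_H E[X_H] = 12 · p^{5} = 12 · 32/3125 = 384/3125.
Numerically: E[X] ≈ 0.12288.

E[X] = 12 · (2/5)^{5} = 384/3125 ≈ 0.12288.


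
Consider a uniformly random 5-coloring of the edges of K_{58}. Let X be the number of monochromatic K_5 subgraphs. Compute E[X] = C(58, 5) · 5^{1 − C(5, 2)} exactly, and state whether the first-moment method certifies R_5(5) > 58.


E[X] = C(58, 5) · 5^{1 − 10} = 4582116 · 5^{−9} = 4582116/1953125.
As a reduced fraction: E[X] = 4582116/1953125 ≈ 2.3460.
Is E[X] < 1? NO.
Since E[X] ≥ 1, the first-moment bound is inconclusive at n = 58; it does NOT by itself certify R_5(5) > 58.

E[X] = 4582116/1953125 ≈ 2.3460; E[X] ≥ 1; first-moment method inconclusive here.


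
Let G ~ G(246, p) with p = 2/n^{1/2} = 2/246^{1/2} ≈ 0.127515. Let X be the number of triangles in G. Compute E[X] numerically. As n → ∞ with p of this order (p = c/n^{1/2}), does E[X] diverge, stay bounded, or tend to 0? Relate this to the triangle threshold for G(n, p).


Number of potential triangles: C(246, 3) = 2450980.
Each occurs with probability p³ ≈ (0.127515)³ ≈ 2.07342021e-03.
By linearity: E[X] = C(246, 3)·p³ ≈ 2450980 · 2.07342021e-03 ≈ 5081.911454.
Since α = 1/2 < 1, p = c/n^{1/2} ≫ 1/n is above the triangle threshold p ~ 1/n. Asymptotically E[X] ~ (c³/6)·n^{3(1−α)} = (2³/6)·n^{1.5} → ∞; triangles are abundant w.h.p.

E[X] ≈ 5081.911454; in regime p = Θ(1/n^{1/2}) E[X] diverges (above the triangle threshold p ~ 1/n).


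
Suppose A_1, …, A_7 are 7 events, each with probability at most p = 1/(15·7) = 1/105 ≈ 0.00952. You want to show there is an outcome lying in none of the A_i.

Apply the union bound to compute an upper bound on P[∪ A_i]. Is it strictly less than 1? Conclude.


Union bound: P[∪_{i=1}^{7} A_i] ≤ Σ_i P[A_i] ≤ 7·p = 7·(1/105) = 1/15.
Numerically: 1/15 ≈ 0.06667.
Is 1/15 < 1? YES.
Since P[∪ A_i] ≤ 1/15 < 1, the complement has P[∩ A_i^c] ≥ 1 − 1/15 = 14/15 > 0, so some outcome avoids every A_i.

7·p = 1/15 ≈ 0.06667; existence CERTIFIED by the union bound.


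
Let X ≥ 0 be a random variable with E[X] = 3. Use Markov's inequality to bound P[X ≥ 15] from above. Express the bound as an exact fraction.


μ = E[X] = 3, a = 15.
Markov: P[X ≥ 15] ≤ μ/a = (3)/15 = 1/5.
Numerically: ≈ 0.200000.
(Since a = 15 > μ = 3.000000, the bound 1/5 is < 1 and informative.)

P[X ≥ 15] ≤ 1/5 ≈ 0.200000.


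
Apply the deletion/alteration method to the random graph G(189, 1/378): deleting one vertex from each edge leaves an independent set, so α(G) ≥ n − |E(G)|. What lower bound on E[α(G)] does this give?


E[|E(G)|] = C(189, 2)·p = 17766 · (1/378) = 47.
E[α(G)] ≥ n − E[|E(G)|] = 189 − 47 = 142.
Numerically: ≈ 142.0000.
(This is only a lower bound; the true E[α(G)] may be larger.)

E[α(G)] ≥ 142 ≈ 142.0000.


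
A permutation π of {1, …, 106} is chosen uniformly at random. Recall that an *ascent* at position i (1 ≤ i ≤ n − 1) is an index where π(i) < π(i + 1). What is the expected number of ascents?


Write X = Σ X_I over i = 1, …, 105, with X_I the indicator of one ascent.
There are 105 indicators.
For each fixed i, the pair (π(i), π(i+1)) is a uniformly random ordered pair of distinct values from {1, …, 106}; by symmetry P[π(i) < π(i+1)] = 1/2.
By linearity: E[X] = 105 · (1/2) = (106 − 1) · (1/2) = 105/2 ≈ 52.50000.

E[X] = 105/2 = 52.50000.


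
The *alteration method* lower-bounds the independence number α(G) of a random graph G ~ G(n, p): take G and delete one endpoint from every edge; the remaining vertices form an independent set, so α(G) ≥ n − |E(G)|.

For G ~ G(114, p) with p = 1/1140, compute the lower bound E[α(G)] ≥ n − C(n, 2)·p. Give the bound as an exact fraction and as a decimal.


E[|E(G)|] = C(114, 2)·p = 6441 · (1/1140) = 113/20.
E[α(G)] ≥ n − E[|E(G)|] = 114 − 113/20 = 2167/20.
Numerically: ≈ 108.350.
(This is only a lower bound; the true E[α(G)] may be larger.)

E[α(G)] ≥ 2167/20 ≈ 108.350.


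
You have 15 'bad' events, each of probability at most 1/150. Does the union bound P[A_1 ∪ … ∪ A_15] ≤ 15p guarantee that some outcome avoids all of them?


Union bound: P[∪_{i=1}^{15} A_i] ≤ Σ_i P[A_i] ≤ 15·p = 15·(1/150) = 1/10.
Numerically: 1/10 ≈ 0.10000.
Is 1/10 < 1? YES.
Since P[∪ A_i] ≤ 1/10 < 1, the complement has P[∩ A_i^c] ≥ 1 − 1/10 = 9/10 > 0, so some outcome avoids every A_i.

15·p = 1/10 ≈ 0.10000; existence CERTIFIED by the union bound.


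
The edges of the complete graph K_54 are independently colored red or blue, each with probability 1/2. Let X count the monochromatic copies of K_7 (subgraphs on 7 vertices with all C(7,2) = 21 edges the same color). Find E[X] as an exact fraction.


Let X = Σ_S X_S over the C(54, 7) = 177100560 subsets S of size 7, where X_S = 1 if the K_7 on S is monochromatic.
For a fixed S, the K_7 on S has C(7, 2) = 21 edges. P[all 21 edges red] = (1/2)^21, and likewise for blue, so P[monochromatic] = 2·(1/2)^21 = 2^{1 − 21} = 1/1048576.
Summing: E[X] = C(54, 7) · 2^{1 − 21} = 177100560 · 1/1048576 = 11068785/65536.
Numerically: E[X] ≈ 168.8963.

E[X] = C(54,7)·2^(1−C(7,2)) = 11068785/65536 ≈ 168.8963.


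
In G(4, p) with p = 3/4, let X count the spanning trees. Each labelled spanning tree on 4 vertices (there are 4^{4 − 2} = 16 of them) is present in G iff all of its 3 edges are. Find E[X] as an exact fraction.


K_4 has 4^{4 − 2} = 16 labelled spanning trees.
For each such spanning tree H, let X_H = 1 if all 3 edges of H are present in G. Then P[X_H = 1] = p^{3} = (3/4)^{3} = 27/64.
Summing the indicators: E[X] = Σ_H E[X_H] = 16 · p^{3} = 16 · 27/64 = 27/4.
Numerically: E[X] ≈ 6.75.

E[X] = 16 · (3/4)^{3} = 27/4 ≈ 6.75.


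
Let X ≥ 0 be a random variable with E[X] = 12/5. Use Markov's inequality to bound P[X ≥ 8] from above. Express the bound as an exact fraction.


μ = E[X] = 12/5, a = 8.
Markov: P[X ≥ 8] ≤ μ/a = (12/5)/8 = 3/10.
Numerically: ≈ 0.3000.
(Since a = 8 > μ = 2.4000, the bound 3/10 is < 1 and informative.)

P[X ≥ 8] ≤ 3/10 ≈ 0.3000.


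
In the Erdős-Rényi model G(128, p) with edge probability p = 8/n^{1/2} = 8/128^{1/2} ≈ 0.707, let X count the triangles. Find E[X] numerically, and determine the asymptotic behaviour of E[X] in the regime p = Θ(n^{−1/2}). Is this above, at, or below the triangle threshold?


Number of potential triangles: C(128, 3) = 341376.
Each occurs with probability p³ ≈ (0.707)³ ≈ 3.53553e-01.
By linearity: E[X] = C(128, 3)·p³ ≈ 341376 · 3.53553e-01 ≈ 120694.642.
Since α = 1/2 < 1, p = c/n^{1/2} ≫ 1/n is above the triangle threshold p ~ 1/n. Asymptotically E[X] ~ (c³/6)·n^{3(1−α)} = (8³/6)·n^{1.5} → ∞; triangles are abundant w.h.p.

E[X] ≈ 120694.642; in regime p = Θ(1/n^{1/2}) E[X] diverges (above the triangle threshold p ~ 1/n).


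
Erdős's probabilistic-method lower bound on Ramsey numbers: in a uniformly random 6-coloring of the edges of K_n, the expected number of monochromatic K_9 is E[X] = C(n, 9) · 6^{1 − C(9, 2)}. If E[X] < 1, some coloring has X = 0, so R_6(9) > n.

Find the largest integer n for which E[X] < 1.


We need C(n, 9) · 6^{1 − 36} < 1, i.e. C(n, 9) < 6^{36 − 1} = 1719070799748422591028658176.
Check values of n near the boundary:
  n = 4406: C(4406, 9) = 1710356485221788389505285700; 1710356485221788389505285700 < 1719070799748422591028658176? YES
  n = 4407: C(4407, 9) = 1713856532599459170657070050; 1713856532599459170657070050 < 1719070799748422591028658176? YES
  n = 4408: C(4408, 9) = 1717362945146264156457459600; 1717362945146264156457459600 < 1719070799748422591028658176? YES
  n = 4409: C(4409, 9) = 1720875732988608787686577131; 1720875732988608787686577131 < 1719070799748422591028658176? NO
  n = 4410: C(4410, 9) = 1724394906266704102180823710; 1724394906266704102180823710 < 1719070799748422591028658176? NO
  n = 4411: C(4411, 9) = 1727920475134582415883601405; 1727920475134582415883601405 < 1719070799748422591028658176? NO
The largest n with C(n, 9) < 1719070799748422591028658176 is n = 4408 (where E[X] = 35778394690547169926197075/35813974994758803979763712 ≈ 0.9990). Hence R_6(9) > 4408, i.e. R_6(9) ≥ 4409.

Largest n = 4408; hence R_6(9) > 4408.


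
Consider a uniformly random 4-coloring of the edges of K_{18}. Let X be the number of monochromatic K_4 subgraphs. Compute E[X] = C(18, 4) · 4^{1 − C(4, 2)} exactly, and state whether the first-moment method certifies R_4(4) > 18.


E[X] = C(18, 4) · 4^{1 − 6} = 3060 · 4^{−5} = 3060/1024.
As a reduced fraction: E[X] = 765/256 ≈ 2.98828.
Is E[X] < 1? NO.
Since E[X] ≥ 1, the first-moment bound is inconclusive at n = 18; it does NOT by itself certify R_4(4) > 18.

E[X] = 765/256 ≈ 2.98828; E[X] ≥ 1; first-moment method inconclusive here.


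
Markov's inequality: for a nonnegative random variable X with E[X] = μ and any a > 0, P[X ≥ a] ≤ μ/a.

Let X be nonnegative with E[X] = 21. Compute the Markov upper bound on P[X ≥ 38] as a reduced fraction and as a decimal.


μ = E[X] = 21, a = 38.
Markov: P[X ≥ 38] ≤ μ/a = (21)/38 = 21/38.
Numerically: ≈ 0.5526.
(Since a = 38 > μ = 21.0000, the bound 21/38 is < 1 and informative.)

P[X ≥ 38] ≤ 21/38 ≈ 0.5526.


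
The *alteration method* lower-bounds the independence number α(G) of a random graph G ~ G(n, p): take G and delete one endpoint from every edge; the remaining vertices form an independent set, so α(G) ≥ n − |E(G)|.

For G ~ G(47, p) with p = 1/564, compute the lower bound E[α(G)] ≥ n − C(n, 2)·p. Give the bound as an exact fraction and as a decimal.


E[|E(G)|] = C(47, 2)·p = 1081 · (1/564) = 23/12.
E[α(G)] ≥ n − E[|E(G)|] = 47 − 23/12 = 541/12.
Numerically: ≈ 45.08333.
(This is only a lower bound; the true E[α(G)] may be larger.)

E[α(G)] ≥ 541/12 ≈ 45.08333.


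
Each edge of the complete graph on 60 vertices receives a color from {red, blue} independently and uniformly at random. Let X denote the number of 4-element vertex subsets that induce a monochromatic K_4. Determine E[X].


Let X = Σ_S X_S over the C(60, 4) = 487635 subsets S of size 4, where X_S = 1 if the K_4 on S is monochromatic.
For a fixed S, the K_4 on S has C(4, 2) = 6 edges. P[all 6 edges red] = (1/2)^6, and likewise for blue, so P[monochromatic] = 2·(1/2)^6 = 2^{1 − 6} = 1/32.
By linearity of expectation: E[X] = C(60, 4) · 2^{1 − 6} = 487635 · 1/32 = 487635/32.
Numerically: E[X] ≈ 15238.5938.

E[X] = C(60,4)·2^(1−C(4,2)) = 487635/32 ≈ 15238.5938.


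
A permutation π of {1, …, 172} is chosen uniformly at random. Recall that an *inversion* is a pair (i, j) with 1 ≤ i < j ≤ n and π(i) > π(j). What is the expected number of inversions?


Write X = Σ X_I over the C(172, 2) = 14706 pairs i < j, with X_I the indicator of one inversion.
There are 14706 indicators.
For each fixed pair i < j, the values π(i) and π(j) are two distinct elements of {1, …, 172} in uniformly random order; by symmetry P[π(i) > π(j)] = 1/2.
By linearity: E[X] = 14706 · (1/2) = C(172, 2) · (1/2) = 14706/2 = 7353 ≈ 7353.0000.

E[X] = 7353 = 7353.0000.


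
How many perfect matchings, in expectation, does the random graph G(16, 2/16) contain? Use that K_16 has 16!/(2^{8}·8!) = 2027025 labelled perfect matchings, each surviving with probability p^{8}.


K_16 has 16!/(2^{8}·8!) = 2027025 labelled perfect matchings.
For each such perfect matching H, let X_H = 1 if all 8 edges of H are present in G. Then P[X_H = 1] = p^{8} = (1/8)^{8} = 1/16777216.
Summing the indicators: E[X] = Σ_H E[X_H] = 2027025 · p^{8} = 2027025 · 1/16777216 = 2027025/16777216.
Numerically: E[X] ≈ 0.12082.

E[X] = 2027025 · (1/8)^{8} = 2027025/16777216 ≈ 0.12082.


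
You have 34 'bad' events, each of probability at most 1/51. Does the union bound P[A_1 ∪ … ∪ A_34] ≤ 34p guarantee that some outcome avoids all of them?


Union bound: P[∪_{i=1}^{34} A_i] ≤ Σ_i P[A_i] ≤ 34·p = 34·(1/51) = 2/3.
Numerically: 2/3 ≈ 0.6667.
Is 2/3 < 1? YES.
Since P[∪ A_i] ≤ 2/3 < 1, the complement has P[∩ A_i^c] ≥ 1 − 2/3 = 1/3 > 0, so some outcome avoids every A_i.

34·p = 2/3 ≈ 0.6667; existence CERTIFIED by the union bound.


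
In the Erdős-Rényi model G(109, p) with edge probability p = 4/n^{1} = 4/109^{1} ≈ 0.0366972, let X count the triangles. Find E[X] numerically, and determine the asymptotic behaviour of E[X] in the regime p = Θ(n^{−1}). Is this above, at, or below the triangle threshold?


Number of potential triangles: C(109, 3) = 209934.
Each occurs with probability p³ ≈ (0.0366972)³ ≈ 4.94197427e-05.
By linearity: E[X] = C(109, 3)·p³ ≈ 209934 · 4.94197427e-05 ≈ 10.374884.
Here α = 1, so p = 4/n is exactly at the triangle threshold p ~ 1/n. Asymptotically E[X] → c³/6 = 4³/6 = 32/3 ≈ 10.666667, a bounded constant. In this regime the triangle count is asymptotically Poisson(c³/6).

E[X] ≈ 10.374884; in regime p = Θ(1/n^{1}) E[X] stays bounded (at the triangle threshold p ~ 1/n).


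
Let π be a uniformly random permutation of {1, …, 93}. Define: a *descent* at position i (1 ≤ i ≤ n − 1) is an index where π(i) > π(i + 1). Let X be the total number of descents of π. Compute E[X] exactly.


Write X = Σ X_I over i = 1, …, 92, with X_I the indicator of one descent.
There are 92 indicators.
For each fixed i, the pair (π(i), π(i+1)) is a uniformly random ordered pair of distinct values from {1, …, 93}; by symmetry P[π(i) > π(i+1)] = 1/2.
By linearity: E[X] = 92 · (1/2) = (93 − 1) · (1/2) = 46 ≈ 46.000000.

E[X] = 46 = 46.000000.


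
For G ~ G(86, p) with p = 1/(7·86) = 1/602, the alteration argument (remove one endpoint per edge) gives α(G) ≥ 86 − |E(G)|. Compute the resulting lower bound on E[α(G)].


E[|E(G)|] = C(86, 2)·p = 3655 · (1/602) = 85/14.
E[α(G)] ≥ n − E[|E(G)|] = 86 − 85/14 = 1119/14.
Numerically: ≈ 79.928571.
(This is only a lower bound; the true E[α(G)] may be larger.)

E[α(G)] ≥ 1119/14 ≈ 79.928571.


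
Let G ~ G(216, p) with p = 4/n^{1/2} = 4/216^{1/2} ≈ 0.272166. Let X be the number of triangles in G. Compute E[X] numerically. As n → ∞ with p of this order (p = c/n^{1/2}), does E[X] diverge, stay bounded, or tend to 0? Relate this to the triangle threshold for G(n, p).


Number of potential triangles: C(216, 3) = 1656360.
Each occurs with probability p³ ≈ (0.272166)³ ≈ 2.01604094e-02.
By linearity: E[X] = C(216, 3)·p³ ≈ 1656360 · 2.01604094e-02 ≈ 33392.895723.
Since α = 1/2 < 1, p = c/n^{1/2} ≫ 1/n is above the triangle threshold p ~ 1/n. Asymptotically E[X] ~ (c³/6)·n^{3(1−α)} = (4³/6)·n^{1.5} → ∞; triangles are abundant w.h.p.

E[X] ≈ 33392.895723; in regime p = Θ(1/n^{1/2}) E[X] diverges (above the triangle threshold p ~ 1/n).


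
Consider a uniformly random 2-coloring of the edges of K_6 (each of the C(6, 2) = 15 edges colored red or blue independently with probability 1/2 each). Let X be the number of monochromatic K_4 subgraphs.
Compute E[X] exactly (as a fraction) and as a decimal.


Let X = Σ_S X_S over the C(6, 4) = 15 subsets S of size 4, where X_S = 1 if the K_4 on S is monochromatic.
For a fixed S, the K_4 on S has C(4, 2) = 6 edges. P[all 6 edges red] = (1/2)^6, and likewise for blue, so P[monochromatic] = 2·(1/2)^6 = 2^{1 − 6} = 1/32.
By linearity: E[X] = C(6, 4) · 2^{1 − 6} = 15 · 1/32 = 15/32.
Numerically: E[X] ≈ 0.46875.

E[X] = C(6,4)·2^(1−C(4,2)) = 15/32 ≈ 0.46875.


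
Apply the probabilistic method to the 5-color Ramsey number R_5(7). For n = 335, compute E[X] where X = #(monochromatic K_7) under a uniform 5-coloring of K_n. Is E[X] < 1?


E[X] = C(335, 7) · 5^{1 − 21} = 88202498238195 · 5^{−20} = 88202498238195/95367431640625.
As a reduced fraction: E[X] = 17640499647639/19073486328125 ≈ 0.924870.
Is E[X] < 1? YES.
Since E[X] < 1, there exists a 5-coloring of K_{335} with no monochromatic K_7; hence R_5(7) > 335.

E[X] = 17640499647639/19073486328125 ≈ 0.924870; E[X] < 1, so R_5(7) > 335.


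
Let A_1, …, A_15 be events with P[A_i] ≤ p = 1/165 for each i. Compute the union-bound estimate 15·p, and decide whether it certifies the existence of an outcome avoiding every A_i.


Union bound: P[∪_{i=1}^{15} A_i] ≤ Σ_i P[A_i] ≤ 15·p = 15·(1/165) = 1/11.
Numerically: 1/11 ≈ 0.0909.
Is 1/11 < 1? YES.
Since P[∪ A_i] ≤ 1/11 < 1, the complement has P[∩ A_i^c] ≥ 1 − 1/11 = 10/11 > 0, so some outcome avoids every A_i.

15·p = 1/11 ≈ 0.0909; existence CERTIFIED by the union bound.


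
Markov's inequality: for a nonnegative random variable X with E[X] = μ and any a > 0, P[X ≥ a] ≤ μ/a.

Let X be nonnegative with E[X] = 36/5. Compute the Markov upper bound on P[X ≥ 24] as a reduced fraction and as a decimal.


μ = E[X] = 36/5, a = 24.
Markov: P[X ≥ 24] ≤ μ/a = (36/5)/24 = 3/10.
Numerically: ≈ 0.300.
(Since a = 24 > μ = 7.200, the bound 3/10 is < 1 and informative.)

P[X ≥ 24] ≤ 3/10 ≈ 0.300.


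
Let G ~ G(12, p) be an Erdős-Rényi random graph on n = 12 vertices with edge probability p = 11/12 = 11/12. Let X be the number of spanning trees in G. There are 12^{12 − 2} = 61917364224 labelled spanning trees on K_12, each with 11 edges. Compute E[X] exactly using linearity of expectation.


K_12 has 12^{12 − 2} = 61917364224 labelled spanning trees.
For each such spanning tree H, let X_H = 1 if all 11 edges of H are present in G. Then P[X_H = 1] = p^{11} = (11/12)^{11} = 285311670611/743008370688.
By linearity: E[X] = Σ_H E[X_H] = 61917364224 · p^{11} = 61917364224 · 285311670611/743008370688 = 285311670611/12.
Numerically: E[X] ≈ 2.3776e+10.

E[X] = 61917364224 · (11/12)^{11} = 285311670611/12 ≈ 2.3776e+10.


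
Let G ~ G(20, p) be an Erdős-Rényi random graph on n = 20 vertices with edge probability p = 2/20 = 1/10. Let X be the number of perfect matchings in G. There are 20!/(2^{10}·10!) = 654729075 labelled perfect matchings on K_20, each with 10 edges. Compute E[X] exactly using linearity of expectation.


K_20 has 20!/(2^{10}·10!) = 654729075 labelled perfect matchings.
For each such perfect matching H, let X_H = 1 if all 10 edges of H are present in G. Then P[X_H = 1] = p^{10} = (1/10)^{10} = 1/10000000000.
Summing the indicators: E[X] = Σ_H E[X_H] = 654729075 · p^{10} = 654729075 · 1/10000000000 = 26189163/400000000.
Numerically: E[X] ≈ 0.065473.

E[X] = 654729075 · (1/10)^{10} = 26189163/400000000 ≈ 0.065473.


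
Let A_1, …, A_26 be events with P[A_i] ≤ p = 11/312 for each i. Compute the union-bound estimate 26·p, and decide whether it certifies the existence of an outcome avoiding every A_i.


Union bound: P[∪_{i=1}^{26} A_i] ≤ Σ_i P[A_i] ≤ 26·p = 26·(11/312) = 11/12.
Numerically: 11/12 ≈ 0.917.
Is 11/12 < 1? YES.
Since P[∪ A_i] ≤ 11/12 < 1, the complement has P[∩ A_i^c] ≥ 1 − 11/12 = 1/12 > 0, so some outcome avoids every A_i.

26·p = 11/12 ≈ 0.917; existence CERTIFIED by the union bound.


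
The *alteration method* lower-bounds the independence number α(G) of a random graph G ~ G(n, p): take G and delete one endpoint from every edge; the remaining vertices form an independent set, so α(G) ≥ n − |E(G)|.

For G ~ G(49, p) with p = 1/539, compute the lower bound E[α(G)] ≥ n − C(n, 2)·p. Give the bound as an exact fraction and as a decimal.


E[|E(G)|] = C(49, 2)·p = 1176 · (1/539) = 24/11.
E[α(G)] ≥ n − E[|E(G)|] = 49 − 24/11 = 515/11.
Numerically: ≈ 46.818.
(This is only a lower bound; the true E[α(G)] may be larger.)

E[α(G)] ≥ 515/11 ≈ 46.818.


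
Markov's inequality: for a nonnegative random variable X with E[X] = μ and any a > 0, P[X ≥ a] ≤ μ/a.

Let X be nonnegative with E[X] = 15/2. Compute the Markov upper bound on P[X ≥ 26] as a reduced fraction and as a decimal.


μ = E[X] = 15/2, a = 26.
Markov: P[X ≥ 26] ≤ μ/a = (15/2)/26 = 15/52.
Numerically: ≈ 0.288462.
(Since a = 26 > μ = 7.500000, the bound 15/52 is < 1 and informative.)

P[X ≥ 26] ≤ 15/52 ≈ 0.288462.


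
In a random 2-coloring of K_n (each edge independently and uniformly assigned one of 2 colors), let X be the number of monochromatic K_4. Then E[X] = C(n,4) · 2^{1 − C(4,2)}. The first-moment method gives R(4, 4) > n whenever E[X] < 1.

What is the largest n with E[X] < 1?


We need C(n, 4) · 2^{1 − 6} < 1, i.e. C(n, 4) < 2^{6 − 1} = 32.
Check values of n near the boundary:
  n = 4: C(4, 4) = 1; 1 < 32? YES
  n = 5: C(5, 4) = 5; 5 < 32? YES
  n = 6: C(6, 4) = 15; 15 < 32? YES
  n = 7: C(7, 4) = 35; 35 < 32? NO
  n = 8: C(8, 4) = 70; 70 < 32? NO
  n = 9: C(9, 4) = 126; 126 < 32? NO
The largest n with C(n, 4) < 32 is n = 6 (where E[X] = 15/32 ≈ 0.4687500). Hence R(4, 4) > 6, i.e. R(4, 4) ≥ 7.

Largest n = 6; hence R(4, 4) > 6.


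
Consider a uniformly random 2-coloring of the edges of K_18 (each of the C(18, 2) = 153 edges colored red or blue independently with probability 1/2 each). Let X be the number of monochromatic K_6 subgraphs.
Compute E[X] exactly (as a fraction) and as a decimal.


Let X = Σ_S X_S over the C(18, 6) = 18564 subsets S of size 6, where X_S = 1 if the K_6 on S is monochromatic.
For a fixed S, the K_6 on S has C(6, 2) = 15 edges. P[all 15 edges red] = (1/2)^15, and likewise for blue, so P[monochromatic] = 2·(1/2)^15 = 2^{1 − 15} = 1/16384.
Summing: E[X] = C(18, 6) · 2^{1 − 15} = 18564 · 1/16384 = 4641/4096.
Numerically: E[X] ≈ 1.133.

E[X] = C(18,6)·2^(1−C(6,2)) = 4641/4096 ≈ 1.133.


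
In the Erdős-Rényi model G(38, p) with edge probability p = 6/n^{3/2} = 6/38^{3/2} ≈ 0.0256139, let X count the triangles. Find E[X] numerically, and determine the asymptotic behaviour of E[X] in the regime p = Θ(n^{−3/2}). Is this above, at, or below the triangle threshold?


Number of potential triangles: C(38, 3) = 8436.
Each occurs with probability p³ ≈ (0.0256139)³ ≈ 1.68045763e-05.
By linearity: E[X] = C(38, 3)·p³ ≈ 8436 · 1.68045763e-05 ≈ 0.141763.
Since α = 3/2 > 1, p = c/n^{3/2} = o(1/n) is below the triangle threshold p ~ 1/n. Asymptotically E[X] ~ (c³/6)·n^{3(1−α)} = (6³/6)·n^{-1.5} → 0, so by Markov's inequality G has no triangles w.h.p.

E[X] ≈ 0.141763; in regime p = Θ(1/n^{3/2}) E[X] tends to 0 (below the triangle threshold p ~ 1/n).


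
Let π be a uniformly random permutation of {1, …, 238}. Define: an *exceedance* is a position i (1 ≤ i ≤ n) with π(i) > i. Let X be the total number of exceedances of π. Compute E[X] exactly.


Write X = Σ_{i=1}^{238} X_i, where X_i = 1_{π(i) > i}.
For each fixed i, π(i) is uniform over {1, …, 238} (marginal of a uniform permutation), so P[π(i) > i] = (n − i)/n. Summing: Σ_{i=1}^{238} (n − i)/n = (0 + 1 + … + 237)/238 = 238(238 − 1)/(2·238) = (238 − 1)/2.
Hence E[X] = Σ_{i=1}^{238} (238 − i)/238 = 237/2 ≈ 118.5000.

E[X] = 237/2 = 118.5000.


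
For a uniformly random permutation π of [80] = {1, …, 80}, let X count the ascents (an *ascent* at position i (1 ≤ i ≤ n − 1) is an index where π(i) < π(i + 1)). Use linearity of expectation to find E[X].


Write X = Σ X_I over i = 1, …, 79, with X_I the indicator of one ascent.
There are 79 indicators.
For each fixed i, the pair (π(i), π(i+1)) is a uniformly random ordered pair of distinct values from {1, …, 80}; by symmetry P[π(i) < π(i+1)] = 1/2.
By linearity: E[X] = 79 · (1/2) = (80 − 1) · (1/2) = 79/2 ≈ 39.500000.

E[X] = 79/2 = 39.500000.


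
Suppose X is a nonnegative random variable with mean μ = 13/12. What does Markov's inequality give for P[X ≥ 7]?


μ = E[X] = 13/12, a = 7.
Markov: P[X ≥ 7] ≤ μ/a = (13/12)/7 = 13/84.
Numerically: ≈ 0.154762.
(Since a = 7 > μ = 1.083333, the bound 13/84 is < 1 and informative.)

P[X ≥ 7] ≤ 13/84 ≈ 0.154762.


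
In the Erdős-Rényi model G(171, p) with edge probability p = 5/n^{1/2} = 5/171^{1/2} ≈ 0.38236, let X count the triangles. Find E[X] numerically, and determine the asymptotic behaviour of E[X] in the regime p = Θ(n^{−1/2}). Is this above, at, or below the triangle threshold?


Number of potential triangles: C(171, 3) = 818805.
Each occurs with probability p³ ≈ (0.38236)³ ≈ 5.59005199e-02.
By linearity: E[X] = C(171, 3)·p³ ≈ 818805 · 5.59005199e-02 ≈ 45771.625237.
Since α = 1/2 < 1, p = c/n^{1/2} ≫ 1/n is above the triangle threshold p ~ 1/n. Asymptotically E[X] ~ (c³/6)·n^{3(1−α)} = (5³/6)·n^{1.5} → ∞; triangles are abundant w.h.p.

E[X] ≈ 45771.625237; in regime p = Θ(1/n^{1/2}) E[X] diverges (above the triangle threshold p ~ 1/n).


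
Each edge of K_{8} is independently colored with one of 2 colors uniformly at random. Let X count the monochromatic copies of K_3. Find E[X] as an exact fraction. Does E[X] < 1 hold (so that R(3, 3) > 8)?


E[X] = C(8, 3) · 2^{1 − 3} = 56 · 2^{−2} = 56/4.
As a reduced fraction: E[X] = 14 ≈ 14.000.
Is E[X] < 1? NO.
Since E[X] ≥ 1, the first-moment bound is inconclusive at n = 8; it does NOT by itself certify R(3, 3) > 8.

E[X] = 14 ≈ 14.000; E[X] ≥ 1; first-moment method inconclusive here.
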